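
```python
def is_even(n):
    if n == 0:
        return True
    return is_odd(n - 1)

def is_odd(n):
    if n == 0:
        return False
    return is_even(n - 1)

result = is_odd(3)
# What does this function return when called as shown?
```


is_odd(3)
= is_even(2)
= is_odd(1)
= is_even(0)
n == 0: return True
= True


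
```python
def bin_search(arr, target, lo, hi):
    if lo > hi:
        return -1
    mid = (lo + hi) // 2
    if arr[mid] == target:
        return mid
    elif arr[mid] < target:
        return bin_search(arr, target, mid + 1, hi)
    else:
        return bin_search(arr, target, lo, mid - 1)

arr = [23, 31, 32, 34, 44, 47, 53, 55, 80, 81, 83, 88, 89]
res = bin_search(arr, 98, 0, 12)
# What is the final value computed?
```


bin_search(arr, 98, 0, 12)
lo=0, hi=12, mid=6, arr[mid]=53
53 < 98, search right half
lo=7, hi=12, mid=9, arr[mid]=81
81 < 98, search right half
lo=10, hi=12, mid=11, arr[mid]=88
88 < 98, search right half
lo=12, hi=12, mid=12, arr[mid]=89
89 < 98, search right half
lo > hi, target not found, return -1
= -1


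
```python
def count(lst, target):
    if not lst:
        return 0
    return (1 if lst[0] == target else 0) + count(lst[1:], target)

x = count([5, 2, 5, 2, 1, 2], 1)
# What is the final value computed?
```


count([5, 2, 5, 2, 1, 2], 1)
lst[0]=5 != 1: 0 + count([2, 5, 2, 1, 2], 1)
lst[0]=2 != 1: 0 + count([5, 2, 1, 2], 1)
lst[0]=5 != 1: 0 + count([2, 1, 2], 1)
lst[0]=2 != 1: 0 + count([1, 2], 1)
lst[0]=1 == 1: 1 + count([2], 1)
lst[0]=2 != 1: 0 + count([], 1)
= 1


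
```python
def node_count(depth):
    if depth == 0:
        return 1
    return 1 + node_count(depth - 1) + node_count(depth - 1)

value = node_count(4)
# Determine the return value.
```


node_count(4)
= 1 + node_count(3) + node_count(3)
= 1 + 2 * node_count(3)
node_count(k) = 2^(k+1) - 1
node_count(0) = 1
node_count(1) = 3
node_count(2) = 7
node_count(3) = 15
node_count(4) = 31
node_count(4) = 2^5 - 1 = 31


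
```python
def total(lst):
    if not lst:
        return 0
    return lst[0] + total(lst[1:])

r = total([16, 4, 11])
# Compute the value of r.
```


total([16, 4, 11])
= 16 + total([4, 11])
= 16 + 4 + total([11])
= 16 + 4 + 11 + total([])
= 16 + 4 + 11 + 0
= 31


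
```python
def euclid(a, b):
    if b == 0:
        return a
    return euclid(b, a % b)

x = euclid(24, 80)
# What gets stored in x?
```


euclid(24, 80)
= euclid(80, 24 % 80) = euclid(80, 24)
= euclid(24, 80 % 24) = euclid(24, 8)
= euclid(8, 24 % 8) = euclid(8, 0)
b == 0, return a = 8


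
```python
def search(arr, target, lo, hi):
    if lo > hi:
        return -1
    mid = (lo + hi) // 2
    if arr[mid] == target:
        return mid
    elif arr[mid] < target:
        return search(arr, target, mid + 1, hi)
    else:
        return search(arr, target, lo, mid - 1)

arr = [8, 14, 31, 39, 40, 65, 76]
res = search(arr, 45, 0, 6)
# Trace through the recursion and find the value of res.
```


search(arr, 45, 0, 6)
lo=0, hi=6, mid=3, arr[mid]=39
39 < 45, search right half
lo=4, hi=6, mid=5, arr[mid]=65
65 > 45, search left half
lo=4, hi=4, mid=4, arr[mid]=40
40 < 45, search right half
lo > hi, target not found, return -1
= -1


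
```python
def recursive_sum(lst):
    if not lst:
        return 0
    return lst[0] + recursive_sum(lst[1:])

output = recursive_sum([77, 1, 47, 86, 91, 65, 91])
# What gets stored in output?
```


recursive_sum([77, 1, 47, 86, 91, 65, 91])
= 77 + recursive_sum([1, 47, 86, 91, 65, 91])
= 77 + 1 + recursive_sum([47, 86, 91, 65, 91])
= 77 + 1 + 47 + recursive_sum([86, 91, 65, 91])
= 77 + 1 + 47 + 86 + recursive_sum([91, 65, 91])
= 77 + 1 + 47 + 86 + 91 + recursive_sum([65, 91])
= 77 + 1 + 47 + 86 + 91 + 65 + recursive_sum([91])
= 77 + 1 + 47 + 86 + 91 + 65 + 91 + recursive_sum([])
= 77 + 1 + 47 + 86 + 91 + 65 + 91 + 0
= 458


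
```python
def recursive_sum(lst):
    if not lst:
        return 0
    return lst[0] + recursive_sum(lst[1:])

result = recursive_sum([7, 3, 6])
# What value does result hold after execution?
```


recursive_sum([7, 3, 6])
= 7 + recursive_sum([3, 6])
= 7 + 3 + recursive_sum([6])
= 7 + 3 + 6 + recursive_sum([])
= 7 + 3 + 6 + 0
= 16


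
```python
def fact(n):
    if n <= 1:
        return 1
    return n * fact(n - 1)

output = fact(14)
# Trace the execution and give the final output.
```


fact(14)
= 14 * fact(13)
= 14 * 13 * fact(12)
= 14 * 13 * 12 * fact(11)
= 14 * 13 * 12 * 11 * fact(10)
= 14 * 13 * 12 * 11 * 10 * fact(9)
= 14 * 13 * 12 * 11 * 10 * 9 * fact(8)
= 14 * 13 * 12 * 11 * 10 * 9 * 8 * fact(7)
= 14 * 13 * 12 * 11 * 10 * 9 * 8 * 7 * fact(6)
= 14 * 13 * 12 * 11 * 10 * 9 * 8 * 7 * 6 * fact(5)
= 14 * 13 * 12 * 11 * 10 * 9 * 8 * 7 * 6 * 5 * fact(4)
= 14 * 13 * 12 * 11 * 10 * 9 * 8 * 7 * 6 * 5 * 4 * fact(3)
= 14 * 13 * 12 * 11 * 10 * 9 * 8 * 7 * 6 * 5 * 4 * 3 * fact(2)
= 14 * 13 * 12 * 11 * 10 * 9 * 8 * 7 * 6 * 5 * 4 * 3 * 2 * fact(1)
= 14 * 13 * 12 * 11 * 10 * 9 * 8 * 7 * 6 * 5 * 4 * 3 * 2 * 1
= 87178291200


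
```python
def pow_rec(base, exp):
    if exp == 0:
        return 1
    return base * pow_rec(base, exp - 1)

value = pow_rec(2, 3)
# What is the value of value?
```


pow_rec(2, 3)
= 2 * pow_rec(2, 2)
= 2 * 2 * pow_rec(2, 1)
= 2 * 2 * 2 * pow_rec(2, 0)
= 2 * 2 * 2 * 1
= 8


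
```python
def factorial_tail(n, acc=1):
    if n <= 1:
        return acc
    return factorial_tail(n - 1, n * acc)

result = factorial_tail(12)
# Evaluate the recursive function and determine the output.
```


factorial_tail(12, 1)
= factorial_tail(11, 12 * 1) = factorial_tail(11, 12)
= factorial_tail(10, 11 * 12) = factorial_tail(10, 132)
= factorial_tail(9, 10 * 132) = factorial_tail(9, 1320)
= factorial_tail(8, 9 * 1320) = factorial_tail(8, 11880)
= factorial_tail(7, 8 * 11880) = factorial_tail(7, 95040)
= factorial_tail(6, 7 * 95040) = factorial_tail(6, 665280)
= factorial_tail(5, 6 * 665280) = factorial_tail(5, 3991680)
= factorial_tail(4, 5 * 3991680) = factorial_tail(4, 19958400)
= factorial_tail(3, 4 * 19958400) = factorial_tail(3, 79833600)
= factorial_tail(2, 3 * 79833600) = factorial_tail(2, 239500800)
= factorial_tail(1, 2 * 239500800) = factorial_tail(1, 479001600)
n <= 1, return acc = 479001600


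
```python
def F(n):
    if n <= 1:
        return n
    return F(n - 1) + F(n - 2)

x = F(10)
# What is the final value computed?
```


F(10)
= F(9) + F(8)
= (F(8) + F(7)) + F(8)
Computing bottom-up: F(0)=0, F(1)=1, F(2)=1, F(3)=2, F(4)=3, F(5)=5, F(6)=8, F(7)=13, F(8)=21, F(9)=34, F(10)=55
= 55


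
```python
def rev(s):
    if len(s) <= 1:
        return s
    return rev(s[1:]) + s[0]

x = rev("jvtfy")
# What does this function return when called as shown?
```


rev("jvtfy")
= rev("vtfy") + "j"
= rev("tfy") + "v" + "j"
= rev("fy") + "t" + "v" + "j"
= rev("y") + "f" + "t" + "v" + "j"
= "y" + "f" + "t" + "v" + "j"
= "yftvj"


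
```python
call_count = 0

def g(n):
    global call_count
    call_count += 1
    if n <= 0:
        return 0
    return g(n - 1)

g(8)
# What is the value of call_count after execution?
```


g(8) calls g(7) calls ... calls g(0)
Total calls: 8 + 1 (for base case) = 9


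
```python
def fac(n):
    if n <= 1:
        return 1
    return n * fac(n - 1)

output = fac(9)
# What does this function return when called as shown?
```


fac(9)
= 9 * fac(8)
= 9 * 8 * fac(7)
= 9 * 8 * 7 * fac(6)
= 9 * 8 * 7 * 6 * fac(5)
= 9 * 8 * 7 * 6 * 5 * fac(4)
= 9 * 8 * 7 * 6 * 5 * 4 * fac(3)
= 9 * 8 * 7 * 6 * 5 * 4 * 3 * fac(2)
= 9 * 8 * 7 * 6 * 5 * 4 * 3 * 2 * fac(1)
= 9 * 8 * 7 * 6 * 5 * 4 * 3 * 2 * 1
= 362880


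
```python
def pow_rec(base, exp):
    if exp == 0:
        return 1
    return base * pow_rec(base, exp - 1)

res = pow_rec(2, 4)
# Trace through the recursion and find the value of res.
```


pow_rec(2, 4)
= 2 * pow_rec(2, 3)
= 2 * 2 * pow_rec(2, 2)
= 2 * 2 * 2 * pow_rec(2, 1)
= 2 * 2 * 2 * 2 * pow_rec(2, 0)
= 2 * 2 * 2 * 2 * 1
= 16


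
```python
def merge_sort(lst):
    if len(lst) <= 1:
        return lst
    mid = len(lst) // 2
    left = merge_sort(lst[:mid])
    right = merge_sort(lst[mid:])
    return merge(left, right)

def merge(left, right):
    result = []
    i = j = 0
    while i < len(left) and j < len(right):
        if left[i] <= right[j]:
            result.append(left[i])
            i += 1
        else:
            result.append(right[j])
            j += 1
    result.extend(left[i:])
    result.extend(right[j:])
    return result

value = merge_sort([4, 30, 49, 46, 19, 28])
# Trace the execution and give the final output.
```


merge_sort([4, 30, 49, 46, 19, 28])
Split into [4, 30, 49] and [46, 19, 28]
Left sorted: [4, 30, 49]
Right sorted: [19, 28, 46]
Merge [4, 30, 49] and [19, 28, 46]
= [4, 19, 28, 30, 46, 49]


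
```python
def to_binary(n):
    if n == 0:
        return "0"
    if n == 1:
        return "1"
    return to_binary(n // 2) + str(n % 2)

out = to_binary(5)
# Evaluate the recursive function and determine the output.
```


to_binary(5)
= to_binary(2) + "1"
= to_binary(1) + "0" + "1"
= "1" + "0" + "1"
= "101"


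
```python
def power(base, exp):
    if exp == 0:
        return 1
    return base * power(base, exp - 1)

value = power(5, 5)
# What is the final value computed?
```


power(5, 5)
= 5 * power(5, 4)
= 5 * 5 * power(5, 3)
= 5 * 5 * 5 * power(5, 2)
= 5 * 5 * 5 * 5 * power(5, 1)
= 5 * 5 * 5 * 5 * 5 * power(5, 0)
= 5 * 5 * 5 * 5 * 5 * 1
= 3125


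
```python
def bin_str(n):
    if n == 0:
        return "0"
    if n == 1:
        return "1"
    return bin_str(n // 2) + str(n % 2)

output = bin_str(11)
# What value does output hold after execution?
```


bin_str(11)
= bin_str(5) + "1"
= bin_str(2) + "1" + "1"
= bin_str(1) + "0" + "1" + "1"
= "1" + "0" + "1" + "1"
= "1011"


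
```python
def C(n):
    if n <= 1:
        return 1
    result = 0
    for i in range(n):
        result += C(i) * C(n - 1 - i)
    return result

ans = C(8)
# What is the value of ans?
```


C(8)
= sum of C(i) * C(8-1-i) for i in 0..7
First compute sub-values bottom-up:
  C(0) = 1, C(1) = 1
  C(2) = 1*1 + 1*1 = 2
  C(3) = 1*2 + 1*1 + 2*1 = 5
  C(4) = 1*5 + 1*2 + 2*1 + 5*1 = 14
  C(5) = 1*14 + 1*5 + 2*2 + 5*1 + 14*1 = 42
  C(6) = 1*42 + 1*14 + 2*5 + 5*2 + 14*1 + 42*1 = 132
  C(7) = 1*132 + 1*42 + 2*14 + 5*5 + 14*2 + 42*1 + 132*1 = 429
Now C(8):
  C(0)*C(7) = 1*429 = 429
  C(1)*C(6) = 1*132 = 132
  C(2)*C(5) = 2*42 = 84
  C(3)*C(4) = 5*14 = 70
  C(4)*C(3) = 14*5 = 70
  C(5)*C(2) = 42*2 = 84
  C(6)*C(1) = 132*1 = 132
  C(7)*C(0) = 429*1 = 429
= 429 + 132 + 84 + 70 + 70 + 84 + 132 + 429
= 1430


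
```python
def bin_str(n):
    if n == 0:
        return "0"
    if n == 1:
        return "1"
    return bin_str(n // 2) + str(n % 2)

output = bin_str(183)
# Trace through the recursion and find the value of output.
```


bin_str(183)
= bin_str(91) + "1"
= bin_str(45) + "1" + "1"
= bin_str(22) + "1" + "1" + "1"
= bin_str(11) + "0" + "1" + "1" + "1"
= bin_str(5) + "1" + "0" + "1" + "1" + "1"
= bin_str(2) + "1" + "1" + "0" + "1" + "1" + "1"
= bin_str(1) + "0" + "1" + "1" + "0" + "1" + "1" + "1"
= "1" + "0" + "1" + "1" + "0" + "1" + "1" + "1"
= "10110111"


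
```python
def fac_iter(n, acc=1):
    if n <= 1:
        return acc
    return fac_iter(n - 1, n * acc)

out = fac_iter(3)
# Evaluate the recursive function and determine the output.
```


fac_iter(3, 1)
= fac_iter(2, 3 * 1) = fac_iter(2, 3)
= fac_iter(1, 2 * 3) = fac_iter(1, 6)
n <= 1, return acc = 6


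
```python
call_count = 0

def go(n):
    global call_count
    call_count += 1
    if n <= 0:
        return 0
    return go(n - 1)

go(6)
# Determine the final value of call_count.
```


go(6) calls go(5) calls ... calls go(0)
Total calls: 6 + 1 (for base case) = 7


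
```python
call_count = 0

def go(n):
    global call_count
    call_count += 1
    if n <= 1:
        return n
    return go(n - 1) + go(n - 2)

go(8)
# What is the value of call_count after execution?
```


go(8) calls go(7) and go(6); each non-base call branches into two more.
Let C(k) = total number of calls made by go(k), including the call to go(k) itself.
Base cases: C(0) = 1, C(1) = 1
Recurrence: C(k) = 1 + C(k-1) + C(k-2)
  C(2) = 1 + C(1) + C(0) = 1 + 1 + 1 = 3
  C(3) = 1 + C(2) + C(1) = 1 + 3 + 1 = 5
  C(4) = 1 + C(3) + C(2) = 1 + 5 + 3 = 9
  C(5) = 1 + C(4) + C(3) = 1 + 9 + 5 = 15
  C(6) = 1 + C(5) + C(4) = 1 + 15 + 9 = 25
  C(7) = 1 + C(6) + C(5) = 1 + 25 + 15 = 41
  C(8) = 1 + C(7) + C(6) = 1 + 41 + 25 = 67
Total calls = C(8) = 67


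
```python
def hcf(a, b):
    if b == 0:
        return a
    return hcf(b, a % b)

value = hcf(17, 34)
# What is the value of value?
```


hcf(17, 34)
= hcf(34, 17 % 34) = hcf(34, 17)
= hcf(17, 34 % 17) = hcf(17, 0)
b == 0, return a = 17


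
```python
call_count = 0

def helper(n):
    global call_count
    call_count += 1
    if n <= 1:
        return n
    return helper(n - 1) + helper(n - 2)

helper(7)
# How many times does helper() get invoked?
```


helper(7) calls helper(6) and helper(5); each non-base call branches into two more.
Let C(k) = total number of calls made by helper(k), including the call to helper(k) itself.
Base cases: C(0) = 1, C(1) = 1
Recurrence: C(k) = 1 + C(k-1) + C(k-2)
  C(2) = 1 + C(1) + C(0) = 1 + 1 + 1 = 3
  C(3) = 1 + C(2) + C(1) = 1 + 3 + 1 = 5
  C(4) = 1 + C(3) + C(2) = 1 + 5 + 3 = 9
  C(5) = 1 + C(4) + C(3) = 1 + 9 + 5 = 15
  C(6) = 1 + C(5) + C(4) = 1 + 15 + 9 = 25
  C(7) = 1 + C(6) + C(5) = 1 + 25 + 15 = 41
Total calls = C(7) = 41


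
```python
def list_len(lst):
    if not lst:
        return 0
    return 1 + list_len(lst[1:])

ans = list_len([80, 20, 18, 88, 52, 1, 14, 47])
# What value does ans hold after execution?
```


list_len([80, 20, 18, 88, 52, 1, 14, 47])
= 1 + list_len([20, 18, 88, 52, 1, 14, 47])
= 1 + 1 + list_len([18, 88, 52, 1, 14, 47])
= 1 + 1 + 1 + list_len([88, 52, 1, 14, 47])
= 1 + 1 + 1 + 1 + list_len([52, 1, 14, 47])
= 1 + 1 + 1 + 1 + 1 + list_len([1, 14, 47])
= 1 + 1 + 1 + 1 + 1 + 1 + list_len([14, 47])
= 1 + 1 + 1 + 1 + 1 + 1 + 1 + list_len([47])
= 1 + 1 + 1 + 1 + 1 + 1 + 1 + 1 + list_len([])
= 1 + 1 + 1 + 1 + 1 + 1 + 1 + 1 + 0
= 8


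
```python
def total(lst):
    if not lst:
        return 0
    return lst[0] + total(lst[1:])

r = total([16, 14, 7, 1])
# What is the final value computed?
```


total([16, 14, 7, 1])
= 16 + total([14, 7, 1])
= 16 + 14 + total([7, 1])
= 16 + 14 + 7 + total([1])
= 16 + 14 + 7 + 1 + total([])
= 16 + 14 + 7 + 1 + 0
= 38


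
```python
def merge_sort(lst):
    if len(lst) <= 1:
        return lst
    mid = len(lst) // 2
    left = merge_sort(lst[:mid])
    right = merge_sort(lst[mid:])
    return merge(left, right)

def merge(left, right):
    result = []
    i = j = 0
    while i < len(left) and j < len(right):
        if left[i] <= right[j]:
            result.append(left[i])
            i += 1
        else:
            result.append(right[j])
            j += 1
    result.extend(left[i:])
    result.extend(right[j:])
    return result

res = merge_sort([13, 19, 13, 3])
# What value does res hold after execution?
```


merge_sort([13, 19, 13, 3])
Split into [13, 19] and [13, 3]
Left sorted: [13, 19]
Right sorted: [3, 13]
Merge [13, 19] and [3, 13]
= [3, 13, 13, 19]


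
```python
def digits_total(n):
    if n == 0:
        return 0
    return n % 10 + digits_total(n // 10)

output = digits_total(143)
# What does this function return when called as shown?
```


digits_total(143)
= 3 + digits_total(14)
= 3 + 4 + digits_total(1)
= 3 + 4 + 1 + digits_total(0)
= 3 + 4 + 1 + 0
= 8


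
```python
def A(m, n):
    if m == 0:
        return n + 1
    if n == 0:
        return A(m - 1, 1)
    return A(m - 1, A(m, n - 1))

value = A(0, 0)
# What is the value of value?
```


A(0, 0)
m == 0: return 0 + 1 = 1
= 1


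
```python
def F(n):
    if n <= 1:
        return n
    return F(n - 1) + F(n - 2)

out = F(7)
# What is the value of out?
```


F(7)
= F(6) + F(5)
= (F(5) + F(4)) + F(5)
Computing bottom-up: F(0)=0, F(1)=1, F(2)=1, F(3)=2, F(4)=3, F(5)=5, F(6)=8, F(7)=13
= 13


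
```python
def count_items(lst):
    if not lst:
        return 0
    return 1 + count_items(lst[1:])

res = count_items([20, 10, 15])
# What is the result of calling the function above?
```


count_items([20, 10, 15])
= 1 + count_items([10, 15])
= 1 + 1 + count_items([15])
= 1 + 1 + 1 + count_items([])
= 1 + 1 + 1 + 0
= 3


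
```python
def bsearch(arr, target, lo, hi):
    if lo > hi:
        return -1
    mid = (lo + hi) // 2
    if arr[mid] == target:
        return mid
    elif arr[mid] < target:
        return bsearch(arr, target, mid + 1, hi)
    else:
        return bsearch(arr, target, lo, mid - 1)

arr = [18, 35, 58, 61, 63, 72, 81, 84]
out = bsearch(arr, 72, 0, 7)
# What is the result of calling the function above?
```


bsearch(arr, 72, 0, 7)
lo=0, hi=7, mid=3, arr[mid]=61
61 < 72, search right half
lo=4, hi=7, mid=5, arr[mid]=72
arr[5] == 72, found at index 5
= 5


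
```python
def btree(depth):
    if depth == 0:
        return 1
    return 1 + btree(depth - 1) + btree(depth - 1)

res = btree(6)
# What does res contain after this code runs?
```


btree(6)
= 1 + btree(5) + btree(5)
= 1 + 2 * btree(5)
btree(k) = 2^(k+1) - 1
btree(0) = 1
btree(1) = 3
btree(2) = 7
btree(3) = 15
btree(4) = 31
btree(6) = 2^7 - 1 = 127


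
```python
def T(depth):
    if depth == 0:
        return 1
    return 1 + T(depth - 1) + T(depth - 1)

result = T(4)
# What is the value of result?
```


T(4)
= 1 + T(3) + T(3)
= 1 + 2 * T(3)
T(k) = 2^(k+1) - 1
T(0) = 1
T(1) = 3
T(2) = 7
T(3) = 15
T(4) = 31
T(4) = 2^5 - 1 = 31


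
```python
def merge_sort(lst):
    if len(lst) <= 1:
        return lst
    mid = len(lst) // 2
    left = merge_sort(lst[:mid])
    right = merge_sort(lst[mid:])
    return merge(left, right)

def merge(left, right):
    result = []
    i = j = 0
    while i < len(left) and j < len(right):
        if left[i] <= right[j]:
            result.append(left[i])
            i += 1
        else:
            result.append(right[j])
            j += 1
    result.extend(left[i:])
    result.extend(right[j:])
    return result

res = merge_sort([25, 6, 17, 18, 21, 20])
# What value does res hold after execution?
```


merge_sort([25, 6, 17, 18, 21, 20])
Split into [25, 6, 17] and [18, 21, 20]
Left sorted: [6, 17, 25]
Right sorted: [18, 20, 21]
Merge [6, 17, 25] and [18, 20, 21]
= [6, 17, 18, 20, 21, 25]


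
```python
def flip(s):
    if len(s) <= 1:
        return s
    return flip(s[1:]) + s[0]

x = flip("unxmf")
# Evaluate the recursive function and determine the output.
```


flip("unxmf")
= flip("nxmf") + "u"
= flip("xmf") + "n" + "u"
= flip("mf") + "x" + "n" + "u"
= flip("f") + "m" + "x" + "n" + "u"
= "f" + "m" + "x" + "n" + "u"
= "fmxnu"


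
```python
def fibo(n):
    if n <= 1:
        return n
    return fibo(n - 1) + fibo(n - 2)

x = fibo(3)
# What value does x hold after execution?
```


fibo(3)
= fibo(2) + fibo(1)
Computing bottom-up: fibo(0)=0, fibo(1)=1, fibo(2)=1, fibo(3)=2
= 2


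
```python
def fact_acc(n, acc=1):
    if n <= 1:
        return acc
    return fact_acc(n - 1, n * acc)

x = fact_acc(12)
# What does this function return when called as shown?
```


fact_acc(12, 1)
= fact_acc(11, 12 * 1) = fact_acc(11, 12)
= fact_acc(10, 11 * 12) = fact_acc(10, 132)
= fact_acc(9, 10 * 132) = fact_acc(9, 1320)
= fact_acc(8, 9 * 1320) = fact_acc(8, 11880)
= fact_acc(7, 8 * 11880) = fact_acc(7, 95040)
= fact_acc(6, 7 * 95040) = fact_acc(6, 665280)
= fact_acc(5, 6 * 665280) = fact_acc(5, 3991680)
= fact_acc(4, 5 * 3991680) = fact_acc(4, 19958400)
= fact_acc(3, 4 * 19958400) = fact_acc(3, 79833600)
= fact_acc(2, 3 * 79833600) = fact_acc(2, 239500800)
= fact_acc(1, 2 * 239500800) = fact_acc(1, 479001600)
n <= 1, return acc = 479001600


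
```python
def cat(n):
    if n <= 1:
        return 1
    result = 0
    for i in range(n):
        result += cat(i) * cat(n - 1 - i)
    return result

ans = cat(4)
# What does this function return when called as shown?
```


cat(4)
= sum of cat(i) * cat(4-1-i) for i in 0..3
First compute sub-values bottom-up:
  cat(0) = 1, cat(1) = 1
  cat(2) = 1*1 + 1*1 = 2
  cat(3) = 1*2 + 1*1 + 2*1 = 5
Now cat(4):
  cat(0)*cat(3) = 1*5 = 5
  cat(1)*cat(2) = 1*2 = 2
  cat(2)*cat(1) = 2*1 = 2
  cat(3)*cat(0) = 5*1 = 5
= 5 + 2 + 2 + 5
= 14


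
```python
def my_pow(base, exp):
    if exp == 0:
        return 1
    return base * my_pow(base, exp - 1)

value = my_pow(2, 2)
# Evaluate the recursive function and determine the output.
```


my_pow(2, 2)
= 2 * my_pow(2, 1)
= 2 * 2 * my_pow(2, 0)
= 2 * 2 * 1
= 4


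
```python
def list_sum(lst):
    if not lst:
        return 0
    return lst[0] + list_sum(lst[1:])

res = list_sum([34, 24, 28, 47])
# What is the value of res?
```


list_sum([34, 24, 28, 47])
= 34 + list_sum([24, 28, 47])
= 34 + 24 + list_sum([28, 47])
= 34 + 24 + 28 + list_sum([47])
= 34 + 24 + 28 + 47 + list_sum([])
= 34 + 24 + 28 + 47 + 0
= 133


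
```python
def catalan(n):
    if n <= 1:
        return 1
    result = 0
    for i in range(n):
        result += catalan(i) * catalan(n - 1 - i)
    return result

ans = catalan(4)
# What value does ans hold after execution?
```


catalan(4)
= sum of catalan(i) * catalan(4-1-i) for i in 0..3
First compute sub-values bottom-up:
  catalan(0) = 1, catalan(1) = 1
  catalan(2) = 1*1 + 1*1 = 2
  catalan(3) = 1*2 + 1*1 + 2*1 = 5
Now catalan(4):
  catalan(0)*catalan(3) = 1*5 = 5
  catalan(1)*catalan(2) = 1*2 = 2
  catalan(2)*catalan(1) = 2*1 = 2
  catalan(3)*catalan(0) = 5*1 = 5
= 5 + 2 + 2 + 5
= 14


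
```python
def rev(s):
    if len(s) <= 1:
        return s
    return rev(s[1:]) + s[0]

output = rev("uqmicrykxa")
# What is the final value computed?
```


rev("uqmicrykxa")
= rev("qmicrykxa") + "u"
= rev("micrykxa") + "q" + "u"
= rev("icrykxa") + "m" + "q" + "u"
= rev("crykxa") + "i" + "m" + "q" + "u"
= rev("rykxa") + "c" + "i" + "m" + "q" + "u"
= rev("ykxa") + "r" + "c" + "i" + "m" + "q" + "u"
= rev("kxa") + "y" + "r" + "c" + "i" + "m" + "q" + "u"
= rev("xa") + "k" + "y" + "r" + "c" + "i" + "m" + "q" + "u"
= rev("a") + "x" + "k" + "y" + "r" + "c" + "i" + "m" + "q" + "u"
= "a" + "x" + "k" + "y" + "r" + "c" + "i" + "m" + "q" + "u"
= "axkyrcimqu"


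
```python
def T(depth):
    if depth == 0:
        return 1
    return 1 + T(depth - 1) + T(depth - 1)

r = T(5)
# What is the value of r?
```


T(5)
= 1 + T(4) + T(4)
= 1 + 2 * T(4)
T(k) = 2^(k+1) - 1
T(0) = 1
T(1) = 3
T(2) = 7
T(3) = 15
T(4) = 31
T(5) = 2^6 - 1 = 63


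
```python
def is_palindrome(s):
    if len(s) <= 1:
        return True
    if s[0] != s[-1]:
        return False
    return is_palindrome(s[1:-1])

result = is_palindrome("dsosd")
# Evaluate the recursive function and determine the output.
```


is_palindrome("dsosd")
"dsosd": s[0]='d' == s[-1]='d' -> is_palindrome("sos")
"sos": s[0]='s' == s[-1]='s' -> is_palindrome("o")
"o": len <= 1 -> True
= True


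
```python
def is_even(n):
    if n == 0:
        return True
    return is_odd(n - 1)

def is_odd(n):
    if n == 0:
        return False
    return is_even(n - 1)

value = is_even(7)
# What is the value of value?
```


is_even(7)
= is_odd(6)
= is_even(5)
= is_odd(4)
= is_even(3)
= is_odd(2)
= is_even(1)
= is_odd(0)
n == 0: return False
= False


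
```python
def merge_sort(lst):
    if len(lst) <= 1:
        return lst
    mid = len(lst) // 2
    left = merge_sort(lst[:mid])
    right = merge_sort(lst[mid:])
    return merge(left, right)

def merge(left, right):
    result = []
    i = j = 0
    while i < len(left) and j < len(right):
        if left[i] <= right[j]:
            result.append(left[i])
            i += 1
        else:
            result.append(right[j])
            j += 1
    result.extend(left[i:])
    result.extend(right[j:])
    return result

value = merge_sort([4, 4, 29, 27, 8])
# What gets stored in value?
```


merge_sort([4, 4, 29, 27, 8])
Split into [4, 4] and [29, 27, 8]
Left sorted: [4, 4]
Right sorted: [8, 27, 29]
Merge [4, 4] and [8, 27, 29]
= [4, 4, 8, 27, 29]


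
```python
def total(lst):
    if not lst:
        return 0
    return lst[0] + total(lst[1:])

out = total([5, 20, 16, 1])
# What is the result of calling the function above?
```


total([5, 20, 16, 1])
= 5 + total([20, 16, 1])
= 5 + 20 + total([16, 1])
= 5 + 20 + 16 + total([1])
= 5 + 20 + 16 + 1 + total([])
= 5 + 20 + 16 + 1 + 0
= 42


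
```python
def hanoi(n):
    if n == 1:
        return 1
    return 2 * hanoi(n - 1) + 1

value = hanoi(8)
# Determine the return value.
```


hanoi(8)
= 2 * hanoi(7) + 1
= 2 * (2 * hanoi(6) + 1) + 1
= 2 * (2 * (2 * hanoi(5) + 1) + 1) + 1
= 2 * (2 * (2 * (2 * hanoi(4) + 1) + 1) + 1) + 1
= 2 * (2 * (2 * (2 * (2 * hanoi(3) + 1) + 1) + 1) + 1) + 1
= 2 * (2 * (2 * (2 * (2 * (2 * hanoi(2) + 1) + 1) + 1) + 1) + 1) + 1
= 2 * (2 * (2 * (2 * (2 * (2 * (2 * hanoi(1) + 1) + 1) + 1) + 1) + 1) + 1) + 1
Now compute bottom-up:
hanoi(1) = 1
hanoi(2) = 2 * 1 + 1 = 3
hanoi(3) = 2 * 3 + 1 = 7
hanoi(4) = 2 * 7 + 1 = 15
hanoi(5) = 2 * 15 + 1 = 31
hanoi(6) = 2 * 31 + 1 = 63
hanoi(7) = 2 * 63 + 1 = 127
hanoi(8) = 2 * 127 + 1 = 255
= 255


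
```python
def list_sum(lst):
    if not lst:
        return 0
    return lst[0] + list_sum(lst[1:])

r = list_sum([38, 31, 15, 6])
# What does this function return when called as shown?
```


list_sum([38, 31, 15, 6])
= 38 + list_sum([31, 15, 6])
= 38 + 31 + list_sum([15, 6])
= 38 + 31 + 15 + list_sum([6])
= 38 + 31 + 15 + 6 + list_sum([])
= 38 + 31 + 15 + 6 + 0
= 90


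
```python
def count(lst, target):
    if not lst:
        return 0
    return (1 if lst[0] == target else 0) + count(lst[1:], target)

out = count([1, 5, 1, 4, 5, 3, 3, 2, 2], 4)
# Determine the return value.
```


count([1, 5, 1, 4, 5, 3, 3, 2, 2], 4)
lst[0]=1 != 4: 0 + count([5, 1, 4, 5, 3, 3, 2, 2], 4)
lst[0]=5 != 4: 0 + count([1, 4, 5, 3, 3, 2, 2], 4)
lst[0]=1 != 4: 0 + count([4, 5, 3, 3, 2, 2], 4)
lst[0]=4 == 4: 1 + count([5, 3, 3, 2, 2], 4)
lst[0]=5 != 4: 0 + count([3, 3, 2, 2], 4)
lst[0]=3 != 4: 0 + count([3, 2, 2], 4)
lst[0]=3 != 4: 0 + count([2, 2], 4)
lst[0]=2 != 4: 0 + count([2], 4)
lst[0]=2 != 4: 0 + count([], 4)
= 1


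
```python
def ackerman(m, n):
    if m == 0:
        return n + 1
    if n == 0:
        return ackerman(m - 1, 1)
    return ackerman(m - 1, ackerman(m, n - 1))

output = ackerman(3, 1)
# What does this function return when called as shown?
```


ackerman(3, 1)
= ackerman(2, ackerman(3, 0))
First compute ackerman(3, 0) = 5
= ackerman(2, 5)
= 13


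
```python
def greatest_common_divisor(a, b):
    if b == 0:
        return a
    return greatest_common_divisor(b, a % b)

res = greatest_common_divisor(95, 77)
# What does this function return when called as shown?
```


greatest_common_divisor(95, 77)
= greatest_common_divisor(77, 95 % 77) = greatest_common_divisor(77, 18)
= greatest_common_divisor(18, 77 % 18) = greatest_common_divisor(18, 5)
= greatest_common_divisor(5, 18 % 5) = greatest_common_divisor(5, 3)
= greatest_common_divisor(3, 5 % 3) = greatest_common_divisor(3, 2)
= greatest_common_divisor(2, 3 % 2) = greatest_common_divisor(2, 1)
= greatest_common_divisor(1, 2 % 1) = greatest_common_divisor(1, 0)
b == 0, return a = 1


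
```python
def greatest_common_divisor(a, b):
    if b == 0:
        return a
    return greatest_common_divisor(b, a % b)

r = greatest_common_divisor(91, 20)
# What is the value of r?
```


greatest_common_divisor(91, 20)
= greatest_common_divisor(20, 91 % 20) = greatest_common_divisor(20, 11)
= greatest_common_divisor(11, 20 % 11) = greatest_common_divisor(11, 9)
= greatest_common_divisor(9, 11 % 9) = greatest_common_divisor(9, 2)
= greatest_common_divisor(2, 9 % 2) = greatest_common_divisor(2, 1)
= greatest_common_divisor(1, 2 % 1) = greatest_common_divisor(1, 0)
b == 0, return a = 1


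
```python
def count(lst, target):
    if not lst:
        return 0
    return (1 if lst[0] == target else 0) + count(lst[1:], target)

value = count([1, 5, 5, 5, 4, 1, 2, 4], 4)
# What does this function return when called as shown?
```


count([1, 5, 5, 5, 4, 1, 2, 4], 4)
lst[0]=1 != 4: 0 + count([5, 5, 5, 4, 1, 2, 4], 4)
lst[0]=5 != 4: 0 + count([5, 5, 4, 1, 2, 4], 4)
lst[0]=5 != 4: 0 + count([5, 4, 1, 2, 4], 4)
lst[0]=5 != 4: 0 + count([4, 1, 2, 4], 4)
lst[0]=4 == 4: 1 + count([1, 2, 4], 4)
lst[0]=1 != 4: 0 + count([2, 4], 4)
lst[0]=2 != 4: 0 + count([4], 4)
lst[0]=4 == 4: 1 + count([], 4)
= 2


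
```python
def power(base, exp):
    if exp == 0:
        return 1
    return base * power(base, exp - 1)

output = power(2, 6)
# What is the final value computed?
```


power(2, 6)
= 2 * power(2, 5)
= 2 * 2 * power(2, 4)
= 2 * 2 * 2 * power(2, 3)
= 2 * 2 * 2 * 2 * power(2, 2)
= 2 * 2 * 2 * 2 * 2 * power(2, 1)
= 2 * 2 * 2 * 2 * 2 * 2 * power(2, 0)
= 2 * 2 * 2 * 2 * 2 * 2 * 1
= 64


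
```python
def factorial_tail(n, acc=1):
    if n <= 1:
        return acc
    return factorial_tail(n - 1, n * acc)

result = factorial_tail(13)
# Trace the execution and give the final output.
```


factorial_tail(13, 1)
= factorial_tail(12, 13 * 1) = factorial_tail(12, 13)
= factorial_tail(11, 12 * 13) = factorial_tail(11, 156)
= factorial_tail(10, 11 * 156) = factorial_tail(10, 1716)
= factorial_tail(9, 10 * 1716) = factorial_tail(9, 17160)
= factorial_tail(8, 9 * 17160) = factorial_tail(8, 154440)
= factorial_tail(7, 8 * 154440) = factorial_tail(7, 1235520)
= factorial_tail(6, 7 * 1235520) = factorial_tail(6, 8648640)
= factorial_tail(5, 6 * 8648640) = factorial_tail(5, 51891840)
= factorial_tail(4, 5 * 51891840) = factorial_tail(4, 259459200)
= factorial_tail(3, 4 * 259459200) = factorial_tail(3, 1037836800)
= factorial_tail(2, 3 * 1037836800) = factorial_tail(2, 3113510400)
= factorial_tail(1, 2 * 3113510400) = factorial_tail(1, 6227020800)
n <= 1, return acc = 6227020800


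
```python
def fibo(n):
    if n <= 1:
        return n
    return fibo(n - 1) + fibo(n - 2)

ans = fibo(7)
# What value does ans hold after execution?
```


fibo(7)
= fibo(6) + fibo(5)
= (fibo(5) + fibo(4)) + fibo(5)
Computing bottom-up: fibo(0)=0, fibo(1)=1, fibo(2)=1, fibo(3)=2, fibo(4)=3, fibo(5)=5, fibo(6)=8, fibo(7)=13
= 13


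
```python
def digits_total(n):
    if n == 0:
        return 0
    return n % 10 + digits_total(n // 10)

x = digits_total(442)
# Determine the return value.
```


digits_total(442)
= 2 + digits_total(44)
= 2 + 4 + digits_total(4)
= 2 + 4 + 4 + digits_total(0)
= 2 + 4 + 4 + 0
= 10


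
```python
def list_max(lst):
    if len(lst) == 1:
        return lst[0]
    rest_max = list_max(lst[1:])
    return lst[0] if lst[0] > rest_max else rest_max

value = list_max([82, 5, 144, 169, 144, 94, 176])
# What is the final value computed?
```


list_max([82, 5, 144, 169, 144, 94, 176])
= compare 82 with list_max([5, 144, 169, 144, 94, 176])
= compare 5 with list_max([144, 169, 144, 94, 176])
= compare 144 with list_max([169, 144, 94, 176])
= compare 169 with list_max([144, 94, 176])
= compare 144 with list_max([94, 176])
= compare 94 with list_max([176])
Base: list_max([176]) = 176
compare 94 with 176: max = 176
compare 144 with 176: max = 176
compare 169 with 176: max = 176
compare 144 with 176: max = 176
compare 5 with 176: max = 176
compare 82 with 176: max = 176
= 176


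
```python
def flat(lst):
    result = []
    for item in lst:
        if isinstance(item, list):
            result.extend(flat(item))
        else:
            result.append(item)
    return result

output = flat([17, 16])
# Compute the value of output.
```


flat([17, 16])
Processing each element:
  17 is not a list -> append 17
  16 is not a list -> append 16
= [17, 16]


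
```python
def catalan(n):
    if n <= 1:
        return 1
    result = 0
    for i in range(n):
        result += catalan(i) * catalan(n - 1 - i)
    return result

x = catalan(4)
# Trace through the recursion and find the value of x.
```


catalan(4)
= sum of catalan(i) * catalan(4-1-i) for i in 0..3
First compute sub-values bottom-up:
  catalan(0) = 1, catalan(1) = 1
  catalan(2) = 1*1 + 1*1 = 2
  catalan(3) = 1*2 + 1*1 + 2*1 = 5
Now catalan(4):
  catalan(0)*catalan(3) = 1*5 = 5
  catalan(1)*catalan(2) = 1*2 = 2
  catalan(2)*catalan(1) = 2*1 = 2
  catalan(3)*catalan(0) = 5*1 = 5
= 5 + 2 + 2 + 5
= 14


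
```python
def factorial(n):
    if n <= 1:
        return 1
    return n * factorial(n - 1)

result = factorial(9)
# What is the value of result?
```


factorial(9)
= 9 * factorial(8)
= 9 * 8 * factorial(7)
= 9 * 8 * 7 * factorial(6)
= 9 * 8 * 7 * 6 * factorial(5)
= 9 * 8 * 7 * 6 * 5 * factorial(4)
= 9 * 8 * 7 * 6 * 5 * 4 * factorial(3)
= 9 * 8 * 7 * 6 * 5 * 4 * 3 * factorial(2)
= 9 * 8 * 7 * 6 * 5 * 4 * 3 * 2 * factorial(1)
= 9 * 8 * 7 * 6 * 5 * 4 * 3 * 2 * 1
= 362880


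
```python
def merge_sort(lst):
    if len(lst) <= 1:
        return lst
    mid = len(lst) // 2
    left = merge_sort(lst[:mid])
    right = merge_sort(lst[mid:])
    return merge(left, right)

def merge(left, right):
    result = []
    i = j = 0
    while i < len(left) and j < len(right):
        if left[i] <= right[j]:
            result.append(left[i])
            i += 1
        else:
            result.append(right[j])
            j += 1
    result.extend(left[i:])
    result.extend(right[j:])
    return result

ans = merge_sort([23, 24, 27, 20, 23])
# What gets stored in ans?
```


merge_sort([23, 24, 27, 20, 23])
Split into [23, 24] and [27, 20, 23]
Left sorted: [23, 24]
Right sorted: [20, 23, 27]
Merge [23, 24] and [20, 23, 27]
= [20, 23, 23, 24, 27]


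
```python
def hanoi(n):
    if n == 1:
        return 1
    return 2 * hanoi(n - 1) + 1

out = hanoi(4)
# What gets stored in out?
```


hanoi(4)
= 2 * hanoi(3) + 1
= 2 * (2 * hanoi(2) + 1) + 1
= 2 * (2 * (2 * hanoi(1) + 1) + 1) + 1
Now compute bottom-up:
hanoi(1) = 1
hanoi(2) = 2 * 1 + 1 = 3
hanoi(3) = 2 * 3 + 1 = 7
hanoi(4) = 2 * 7 + 1 = 15
= 15


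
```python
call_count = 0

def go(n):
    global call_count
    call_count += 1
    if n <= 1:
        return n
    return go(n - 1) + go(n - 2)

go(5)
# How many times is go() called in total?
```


go(5) calls go(4) and go(3); each non-base call branches into two more.
Let C(k) = total number of calls made by go(k), including the call to go(k) itself.
Base cases: C(0) = 1, C(1) = 1
Recurrence: C(k) = 1 + C(k-1) + C(k-2)
  C(2) = 1 + C(1) + C(0) = 1 + 1 + 1 = 3
  C(3) = 1 + C(2) + C(1) = 1 + 3 + 1 = 5
  C(4) = 1 + C(3) + C(2) = 1 + 5 + 3 = 9
  C(5) = 1 + C(4) + C(3) = 1 + 9 + 5 = 15
Total calls = C(5) = 15


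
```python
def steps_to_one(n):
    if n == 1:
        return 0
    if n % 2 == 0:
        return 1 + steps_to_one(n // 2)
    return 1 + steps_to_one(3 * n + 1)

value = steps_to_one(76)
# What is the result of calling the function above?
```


steps_to_one(76)
76 is even -> steps_to_one(38)
38 is even -> steps_to_one(19)
19 is odd -> 3*19+1 = 58 -> steps_to_one(58)
58 is even -> steps_to_one(29)
29 is odd -> 3*29+1 = 88 -> steps_to_one(88)
88 is even -> steps_to_one(44)
44 is even -> steps_to_one(22)
22 is even -> steps_to_one(11)
11 is odd -> 3*11+1 = 34 -> steps_to_one(34)
34 is even -> steps_to_one(17)
17 is odd -> 3*17+1 = 52 -> steps_to_one(52)
52 is even -> steps_to_one(26)
26 is even -> steps_to_one(13)
13 is odd -> 3*13+1 = 40 -> steps_to_one(40)
40 is even -> steps_to_one(20)
20 is even -> steps_to_one(10)
10 is even -> steps_to_one(5)
5 is odd -> 3*5+1 = 16 -> steps_to_one(16)
16 is even -> steps_to_one(8)
8 is even -> steps_to_one(4)
4 is even -> steps_to_one(2)
2 is even -> steps_to_one(1)
Reached 1 after 22 steps
= 22


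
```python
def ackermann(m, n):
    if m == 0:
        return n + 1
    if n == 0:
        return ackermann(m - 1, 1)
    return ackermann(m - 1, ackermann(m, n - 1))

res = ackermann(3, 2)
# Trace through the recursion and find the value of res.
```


ackermann(3, 2)
= ackermann(2, ackermann(3, 1))
First compute ackermann(3, 1) = 13
= ackermann(2, 13)
= 29


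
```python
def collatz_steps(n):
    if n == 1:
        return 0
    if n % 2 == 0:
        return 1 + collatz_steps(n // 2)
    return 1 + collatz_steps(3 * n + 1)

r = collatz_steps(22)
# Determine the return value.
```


collatz_steps(22)
22 is even -> collatz_steps(11)
11 is odd -> 3*11+1 = 34 -> collatz_steps(34)
34 is even -> collatz_steps(17)
17 is odd -> 3*17+1 = 52 -> collatz_steps(52)
52 is even -> collatz_steps(26)
26 is even -> collatz_steps(13)
13 is odd -> 3*13+1 = 40 -> collatz_steps(40)
40 is even -> collatz_steps(20)
20 is even -> collatz_steps(10)
10 is even -> collatz_steps(5)
5 is odd -> 3*5+1 = 16 -> collatz_steps(16)
16 is even -> collatz_steps(8)
8 is even -> collatz_steps(4)
4 is even -> collatz_steps(2)
2 is even -> collatz_steps(1)
Reached 1 after 15 steps
= 15


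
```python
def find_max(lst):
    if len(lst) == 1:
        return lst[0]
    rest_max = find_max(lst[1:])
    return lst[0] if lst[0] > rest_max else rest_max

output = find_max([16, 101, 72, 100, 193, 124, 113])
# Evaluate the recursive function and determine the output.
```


find_max([16, 101, 72, 100, 193, 124, 113])
= compare 16 with find_max([101, 72, 100, 193, 124, 113])
= compare 101 with find_max([72, 100, 193, 124, 113])
= compare 72 with find_max([100, 193, 124, 113])
= compare 100 with find_max([193, 124, 113])
= compare 193 with find_max([124, 113])
= compare 124 with find_max([113])
Base: find_max([113]) = 113
compare 124 with 113: max = 124
compare 193 with 124: max = 193
compare 100 with 193: max = 193
compare 72 with 193: max = 193
compare 101 with 193: max = 193
compare 16 with 193: max = 193
= 193


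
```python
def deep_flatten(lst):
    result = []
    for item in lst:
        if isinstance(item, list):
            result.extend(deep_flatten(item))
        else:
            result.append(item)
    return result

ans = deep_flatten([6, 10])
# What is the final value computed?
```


deep_flatten([6, 10])
Processing each element:
  6 is not a list -> append 6
  10 is not a list -> append 10
= [6, 10]


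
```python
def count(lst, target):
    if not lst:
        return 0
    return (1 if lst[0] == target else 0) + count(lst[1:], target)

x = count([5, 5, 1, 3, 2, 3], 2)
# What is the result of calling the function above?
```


count([5, 5, 1, 3, 2, 3], 2)
lst[0]=5 != 2: 0 + count([5, 1, 3, 2, 3], 2)
lst[0]=5 != 2: 0 + count([1, 3, 2, 3], 2)
lst[0]=1 != 2: 0 + count([3, 2, 3], 2)
lst[0]=3 != 2: 0 + count([2, 3], 2)
lst[0]=2 == 2: 1 + count([3], 2)
lst[0]=3 != 2: 0 + count([], 2)
= 1


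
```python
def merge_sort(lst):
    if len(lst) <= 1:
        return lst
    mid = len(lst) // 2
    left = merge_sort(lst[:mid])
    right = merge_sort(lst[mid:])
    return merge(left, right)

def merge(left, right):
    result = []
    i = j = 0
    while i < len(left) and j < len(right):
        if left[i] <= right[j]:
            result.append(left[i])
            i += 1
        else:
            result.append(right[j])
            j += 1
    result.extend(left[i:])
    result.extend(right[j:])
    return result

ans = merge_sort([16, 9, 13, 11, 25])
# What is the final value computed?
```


merge_sort([16, 9, 13, 11, 25])
Split into [16, 9] and [13, 11, 25]
Left sorted: [9, 16]
Right sorted: [11, 13, 25]
Merge [9, 16] and [11, 13, 25]
= [9, 11, 13, 16, 25]


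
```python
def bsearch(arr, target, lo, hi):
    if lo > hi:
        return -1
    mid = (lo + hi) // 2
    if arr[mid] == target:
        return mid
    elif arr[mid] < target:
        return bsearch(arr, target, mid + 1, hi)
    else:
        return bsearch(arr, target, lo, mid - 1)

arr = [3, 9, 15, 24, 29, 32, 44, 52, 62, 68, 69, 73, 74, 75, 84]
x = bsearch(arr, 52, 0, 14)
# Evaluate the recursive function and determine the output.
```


bsearch(arr, 52, 0, 14)
lo=0, hi=14, mid=7, arr[mid]=52
arr[7] == 52, found at index 7
= 7


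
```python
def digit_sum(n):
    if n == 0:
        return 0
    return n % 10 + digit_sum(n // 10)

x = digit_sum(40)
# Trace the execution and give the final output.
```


digit_sum(40)
= 0 + digit_sum(4)
= 0 + 4 + digit_sum(0)
= 0 + 4 + 0
= 4


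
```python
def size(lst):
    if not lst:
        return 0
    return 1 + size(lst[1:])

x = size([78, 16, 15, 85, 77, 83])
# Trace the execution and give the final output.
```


size([78, 16, 15, 85, 77, 83])
= 1 + size([16, 15, 85, 77, 83])
= 1 + 1 + size([15, 85, 77, 83])
= 1 + 1 + 1 + size([85, 77, 83])
= 1 + 1 + 1 + 1 + size([77, 83])
= 1 + 1 + 1 + 1 + 1 + size([83])
= 1 + 1 + 1 + 1 + 1 + 1 + size([])
= 1 + 1 + 1 + 1 + 1 + 1 + 0
= 6
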